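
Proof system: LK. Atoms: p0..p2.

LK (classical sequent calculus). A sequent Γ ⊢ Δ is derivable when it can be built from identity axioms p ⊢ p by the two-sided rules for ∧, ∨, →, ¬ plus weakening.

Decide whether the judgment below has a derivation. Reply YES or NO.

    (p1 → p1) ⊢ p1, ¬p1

Proof tree:
[¬R] (p1 → p1) ⊢ p1, ¬p1
  [→L] p1, (p1 → p1) ⊢ p1
    [Ax] p1 ⊢ p1
    [Ax] p1 ⊢ p1

Result: YES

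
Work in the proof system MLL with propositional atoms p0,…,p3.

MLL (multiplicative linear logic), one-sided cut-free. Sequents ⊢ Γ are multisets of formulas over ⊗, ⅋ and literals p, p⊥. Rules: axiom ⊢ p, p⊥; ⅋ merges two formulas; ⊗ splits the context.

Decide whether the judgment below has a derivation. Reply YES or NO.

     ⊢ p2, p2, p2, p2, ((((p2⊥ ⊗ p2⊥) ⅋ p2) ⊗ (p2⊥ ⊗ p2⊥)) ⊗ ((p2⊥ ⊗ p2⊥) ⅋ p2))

Proof tree:
[⊗]  ⊢ p2, p2, p2, p2, ((((p2⊥ ⊗ p2⊥) ⅋ p2) ⊗ (p2⊥ ⊗ p2⊥)) ⊗ ((p2⊥ ⊗ p2⊥) ⅋ p2))
  [⊗]  ⊢ p2, p2, p2, (((p2⊥ ⊗ p2⊥) ⅋ p2) ⊗ (p2⊥ ⊗ p2⊥))
    [⅋]  ⊢ p2, ((p2⊥ ⊗ p2⊥) ⅋ p2)
      [⊗]  ⊢ p2, p2, (p2⊥ ⊗ p2⊥)
        [Ax]  ⊢ p2, p2⊥
        [Ax]  ⊢ p2, p2⊥
    [⊗]  ⊢ p2, p2, (p2⊥ ⊗ p2⊥)
      [Ax]  ⊢ p2, p2⊥
      [Ax]  ⊢ p2, p2⊥
  [⅋]  ⊢ p2, ((p2⊥ ⊗ p2⊥) ⅋ p2)
    [⊗]  ⊢ p2, p2, (p2⊥ ⊗ p2⊥)
      [Ax]  ⊢ p2, p2⊥
      [Ax]  ⊢ p2, p2⊥

Result: YES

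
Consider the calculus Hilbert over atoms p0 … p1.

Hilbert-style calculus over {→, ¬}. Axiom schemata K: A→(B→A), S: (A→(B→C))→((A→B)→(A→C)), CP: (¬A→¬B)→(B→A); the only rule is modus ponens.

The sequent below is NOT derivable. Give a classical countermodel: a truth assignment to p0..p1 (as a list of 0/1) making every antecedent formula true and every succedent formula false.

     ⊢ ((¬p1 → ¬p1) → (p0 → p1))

Search for a countermodel by truth-table:
  v=00: Γ:[] Δ:[((¬p1 → ¬p1) → (p0 → p1))=T] refutes=False
  v=01: Γ:[] Δ:[((¬p1 → ¬p1) → (p0 → p1))=T] refutes=False
  v=10: Γ:[] Δ:[((¬p1 → ¬p1) → (p0 → p1))=F] refutes=True  ← countermodel

Result: [1, 0]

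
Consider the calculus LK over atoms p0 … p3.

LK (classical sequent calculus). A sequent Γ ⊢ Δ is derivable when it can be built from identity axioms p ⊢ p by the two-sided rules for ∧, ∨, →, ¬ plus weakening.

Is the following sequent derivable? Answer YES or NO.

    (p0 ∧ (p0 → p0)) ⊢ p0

Derivation (root first):
[∧L] (p0 ∧ (p0 → p0)) ⊢ p0
  [→L] p0, (p0 → p0) ⊢ p0
    [Ax] p0 ⊢ p0
    [Ax] p0 ⊢ p0

Result: YES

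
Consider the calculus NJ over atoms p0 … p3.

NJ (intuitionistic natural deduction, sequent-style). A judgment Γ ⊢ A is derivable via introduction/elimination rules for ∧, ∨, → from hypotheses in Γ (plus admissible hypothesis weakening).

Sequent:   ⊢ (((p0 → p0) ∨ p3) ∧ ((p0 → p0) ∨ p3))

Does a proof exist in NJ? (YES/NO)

Proof tree:
[∧I]  ⊢ (((p0 → p0) ∨ p3) ∧ ((p0 → p0) ∨ p3))
  [∨I₁]  ⊢ ((p0 → p0) ∨ p3)
    [→I]  ⊢ (p0 → p0)
      [Ax] p0 ⊢ p0
  [∨I₁]  ⊢ ((p0 → p0) ∨ p3)
    [→I]  ⊢ (p0 → p0)
      [Ax] p0 ⊢ p0

Result: YES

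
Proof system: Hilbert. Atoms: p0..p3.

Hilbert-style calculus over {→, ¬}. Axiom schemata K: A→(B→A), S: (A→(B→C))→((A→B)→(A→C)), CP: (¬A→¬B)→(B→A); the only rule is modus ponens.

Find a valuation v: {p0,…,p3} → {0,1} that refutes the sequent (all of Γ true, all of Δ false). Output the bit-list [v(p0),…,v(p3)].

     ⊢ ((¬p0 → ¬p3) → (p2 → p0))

Search for a countermodel by truth-table:
  v=0000: Γ:[] Δ:[((¬p0 → ¬p3) → (p2 → p0))=T] refutes=False
  v=0001: Γ:[] Δ:[((¬p0 → ¬p3) → (p2 → p0))=T] refutes=False
  v=0010: Γ:[] Δ:[((¬p0 → ¬p3) → (p2 → p0))=F] refutes=True  ← countermodel

Result: [0, 0, 1, 0]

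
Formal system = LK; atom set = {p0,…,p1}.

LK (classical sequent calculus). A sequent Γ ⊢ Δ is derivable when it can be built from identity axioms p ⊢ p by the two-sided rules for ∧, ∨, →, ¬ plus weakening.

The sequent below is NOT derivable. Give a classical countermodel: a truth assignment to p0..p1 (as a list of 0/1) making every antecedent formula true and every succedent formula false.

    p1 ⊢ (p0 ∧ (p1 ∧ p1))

Enumerate valuations to refute Γ ⊢ Δ:
  v=00: Γ:[p1=F] Δ:[(p0 ∧ (p1 ∧ p1))=F] refutes=False
  v=01: Γ:[p1=T] Δ:[(p0 ∧ (p1 ∧ p1))=F] refutes=True  ← countermodel

Result: [0, 1]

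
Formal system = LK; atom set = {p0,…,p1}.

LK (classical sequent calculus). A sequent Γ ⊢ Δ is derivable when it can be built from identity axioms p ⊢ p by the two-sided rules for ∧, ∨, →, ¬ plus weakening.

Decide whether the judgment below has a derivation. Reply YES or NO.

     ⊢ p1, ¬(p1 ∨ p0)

Search for a countermodel by truth-table:
  v=00: Γ:[] Δ:[p1=F, ¬(p1 ∨ p0)=T] refutes=False
  v=01: Γ:[] Δ:[p1=T, ¬(p1 ∨ p0)=F] refutes=False
  v=10: Γ:[] Δ:[p1=F, ¬(p1 ∨ p0)=F] refutes=True  ← countermodel

Result: NO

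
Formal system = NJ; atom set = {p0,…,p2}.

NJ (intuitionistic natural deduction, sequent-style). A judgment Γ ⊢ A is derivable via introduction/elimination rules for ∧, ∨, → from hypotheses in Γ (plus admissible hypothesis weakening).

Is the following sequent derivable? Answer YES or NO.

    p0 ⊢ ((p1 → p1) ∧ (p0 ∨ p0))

Derivation (root first):
[∧I] p0 ⊢ ((p1 → p1) ∧ (p0 ∨ p0))
  [→I]  ⊢ (p1 → p1)
    [Ax] p1 ⊢ p1
  [∨I₁] p0 ⊢ (p0 ∨ p0)
    [Ax] p0 ⊢ p0

Result: YES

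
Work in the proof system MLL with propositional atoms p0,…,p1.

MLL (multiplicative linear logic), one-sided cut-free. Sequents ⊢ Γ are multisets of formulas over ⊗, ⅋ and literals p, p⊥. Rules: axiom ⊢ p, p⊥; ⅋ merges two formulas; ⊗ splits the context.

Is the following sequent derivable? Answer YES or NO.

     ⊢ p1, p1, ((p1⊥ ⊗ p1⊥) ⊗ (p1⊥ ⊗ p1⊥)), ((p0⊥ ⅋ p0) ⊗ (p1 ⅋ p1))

Derivation trace:
[⊗]  ⊢ p1, p1, ((p1⊥ ⊗ p1⊥) ⊗ (p1⊥ ⊗ p1⊥)), ((p0⊥ ⅋ p0) ⊗ (p1 ⅋ p1))
  [⅋]  ⊢ (p0⊥ ⅋ p0)
    [Ax]  ⊢ p0, p0⊥
  [⅋]  ⊢ p1, p1, ((p1⊥ ⊗ p1⊥) ⊗ (p1⊥ ⊗ p1⊥)), (p1 ⅋ p1)
    [⊗]  ⊢ p1, p1, p1, p1, ((p1⊥ ⊗ p1⊥) ⊗ (p1⊥ ⊗ p1⊥))
      [⊗]  ⊢ p1, p1, (p1⊥ ⊗ p1⊥)
        [Ax]  ⊢ p1, p1⊥
        [Ax]  ⊢ p1, p1⊥
      [⊗]  ⊢ p1, p1, (p1⊥ ⊗ p1⊥)
        [Ax]  ⊢ p1, p1⊥
        [Ax]  ⊢ p1, p1⊥

Result: YES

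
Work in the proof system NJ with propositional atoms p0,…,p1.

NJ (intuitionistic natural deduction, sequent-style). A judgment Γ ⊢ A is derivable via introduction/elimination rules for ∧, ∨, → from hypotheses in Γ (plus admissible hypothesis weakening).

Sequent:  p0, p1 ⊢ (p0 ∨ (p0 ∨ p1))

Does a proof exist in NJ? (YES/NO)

Proof tree:
[∨I₂] p0, p1 ⊢ (p0 ∨ (p0 ∨ p1))
  [Wk] p0, p1 ⊢ (p0 ∨ p1)
    [∨I₁] p0 ⊢ (p0 ∨ p1)
      [Ax] p0 ⊢ p0

Result: YES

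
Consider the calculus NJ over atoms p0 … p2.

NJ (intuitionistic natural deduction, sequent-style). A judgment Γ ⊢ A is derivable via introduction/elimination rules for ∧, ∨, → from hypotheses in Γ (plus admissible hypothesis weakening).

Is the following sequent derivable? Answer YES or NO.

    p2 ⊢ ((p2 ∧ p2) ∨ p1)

Proof tree:
[∨I₁] p2 ⊢ ((p2 ∧ p2) ∨ p1)
  [∧I] p2 ⊢ (p2 ∧ p2)
    [Ax] p2 ⊢ p2
    [Ax] p2 ⊢ p2

Result: YES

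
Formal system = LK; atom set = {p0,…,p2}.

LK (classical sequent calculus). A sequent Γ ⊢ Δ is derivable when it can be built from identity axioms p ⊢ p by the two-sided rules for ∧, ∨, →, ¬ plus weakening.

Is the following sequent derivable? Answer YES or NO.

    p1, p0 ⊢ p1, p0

Derivation trace:
[WL] p1, p0 ⊢ p1, p0
  [WR] p1 ⊢ p1, p0
    [Ax] p1 ⊢ p1

Result: YES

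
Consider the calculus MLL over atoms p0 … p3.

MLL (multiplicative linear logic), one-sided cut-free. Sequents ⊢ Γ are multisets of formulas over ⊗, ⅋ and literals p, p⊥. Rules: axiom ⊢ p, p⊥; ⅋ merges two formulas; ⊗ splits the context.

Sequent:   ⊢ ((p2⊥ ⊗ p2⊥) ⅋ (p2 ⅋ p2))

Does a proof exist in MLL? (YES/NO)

Proof tree:
[⅋]  ⊢ ((p2⊥ ⊗ p2⊥) ⅋ (p2 ⅋ p2))
  [⅋]  ⊢ (p2⊥ ⊗ p2⊥), (p2 ⅋ p2)
    [⊗]  ⊢ p2, p2, (p2⊥ ⊗ p2⊥)
      [Ax]  ⊢ p2, p2⊥
      [Ax]  ⊢ p2, p2⊥

Result: YES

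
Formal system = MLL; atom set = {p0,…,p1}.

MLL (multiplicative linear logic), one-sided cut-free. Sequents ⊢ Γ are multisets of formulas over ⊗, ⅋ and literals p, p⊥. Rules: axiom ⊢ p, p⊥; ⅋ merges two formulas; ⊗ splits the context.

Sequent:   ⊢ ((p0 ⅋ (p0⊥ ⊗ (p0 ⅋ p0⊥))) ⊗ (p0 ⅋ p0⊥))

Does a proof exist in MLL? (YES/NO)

Proof tree:
[⊗]  ⊢ ((p0 ⅋ (p0⊥ ⊗ (p0 ⅋ p0⊥))) ⊗ (p0 ⅋ p0⊥))
  [⅋]  ⊢ (p0 ⅋ (p0⊥ ⊗ (p0 ⅋ p0⊥)))
    [⊗]  ⊢ p0, (p0⊥ ⊗ (p0 ⅋ p0⊥))
      [Ax]  ⊢ p0, p0⊥
      [⅋]  ⊢ (p0 ⅋ p0⊥)
        [Ax]  ⊢ p0, p0⊥
  [⅋]  ⊢ (p0 ⅋ p0⊥)
    [Ax]  ⊢ p0, p0⊥

Result: YES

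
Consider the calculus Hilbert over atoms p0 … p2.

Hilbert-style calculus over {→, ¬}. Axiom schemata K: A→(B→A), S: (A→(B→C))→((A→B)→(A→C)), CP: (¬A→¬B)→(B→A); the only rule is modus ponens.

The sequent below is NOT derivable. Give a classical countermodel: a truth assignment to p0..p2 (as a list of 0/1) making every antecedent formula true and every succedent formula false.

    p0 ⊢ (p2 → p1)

Truth-table refutation:
  v=000: Γ:[p0=F] Δ:[(p2 → p1)=T] refutes=False
  v=001: Γ:[p0=F] Δ:[(p2 → p1)=F] refutes=False
  v=010: Γ:[p0=F] Δ:[(p2 → p1)=T] refutes=False
  v=011: Γ:[p0=F] Δ:[(p2 → p1)=T] refutes=False
  v=100: Γ:[p0=T] Δ:[(p2 → p1)=T] refutes=False
  v=101: Γ:[p0=T] Δ:[(p2 → p1)=F] refutes=True  ← countermodel

Result: [1, 0, 1]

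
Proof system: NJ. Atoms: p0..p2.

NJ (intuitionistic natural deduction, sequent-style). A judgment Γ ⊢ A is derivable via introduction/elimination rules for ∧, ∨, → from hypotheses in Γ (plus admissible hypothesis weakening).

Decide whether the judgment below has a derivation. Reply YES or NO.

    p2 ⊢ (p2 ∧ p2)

Derivation (root first):
[→E] p2 ⊢ (p2 ∧ p2)
  [→I]  ⊢ (p2 → (p2 ∧ p2))
    [∧I] p2 ⊢ (p2 ∧ p2)
      [Ax] p2 ⊢ p2
      [Ax] p2 ⊢ p2
  [Ax] p2 ⊢ p2

Result: YES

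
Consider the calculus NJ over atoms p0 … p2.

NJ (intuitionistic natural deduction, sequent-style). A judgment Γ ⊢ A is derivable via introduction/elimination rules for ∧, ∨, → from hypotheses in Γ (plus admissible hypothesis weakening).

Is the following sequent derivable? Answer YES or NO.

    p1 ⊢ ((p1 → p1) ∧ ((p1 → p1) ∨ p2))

Proof tree:
[Wk] p1 ⊢ ((p1 → p1) ∧ ((p1 → p1) ∨ p2))
  [∧I]  ⊢ ((p1 → p1) ∧ ((p1 → p1) ∨ p2))
    [→I]  ⊢ (p1 → p1)
      [Ax] p1 ⊢ p1
    [∨I₁]  ⊢ ((p1 → p1) ∨ p2)
      [→I]  ⊢ (p1 → p1)
        [Ax] p1 ⊢ p1

Result: YES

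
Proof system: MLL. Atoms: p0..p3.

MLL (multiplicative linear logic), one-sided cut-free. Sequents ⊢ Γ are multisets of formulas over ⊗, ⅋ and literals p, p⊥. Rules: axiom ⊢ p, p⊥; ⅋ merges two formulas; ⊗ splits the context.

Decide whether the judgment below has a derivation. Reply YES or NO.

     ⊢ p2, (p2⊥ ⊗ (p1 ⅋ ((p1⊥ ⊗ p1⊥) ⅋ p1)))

Proof tree:
[⊗]  ⊢ p2, (p2⊥ ⊗ (p1 ⅋ ((p1⊥ ⊗ p1⊥) ⅋ p1)))
  [Ax]  ⊢ p2, p2⊥
  [⅋]  ⊢ (p1 ⅋ ((p1⊥ ⊗ p1⊥) ⅋ p1))
    [⅋]  ⊢ p1, ((p1⊥ ⊗ p1⊥) ⅋ p1)
      [⊗]  ⊢ p1, p1, (p1⊥ ⊗ p1⊥)
        [Ax]  ⊢ p1, p1⊥
        [Ax]  ⊢ p1, p1⊥

Result: YES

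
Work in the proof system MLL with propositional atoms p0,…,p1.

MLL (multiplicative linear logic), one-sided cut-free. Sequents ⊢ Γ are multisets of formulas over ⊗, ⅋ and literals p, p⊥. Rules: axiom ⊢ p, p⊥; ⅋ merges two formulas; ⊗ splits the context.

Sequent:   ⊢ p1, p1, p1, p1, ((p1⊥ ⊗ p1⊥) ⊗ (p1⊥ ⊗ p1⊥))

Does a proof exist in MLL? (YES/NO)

Derivation trace:
[⊗]  ⊢ p1, p1, p1, p1, ((p1⊥ ⊗ p1⊥) ⊗ (p1⊥ ⊗ p1⊥))
  [⊗]  ⊢ p1, p1, (p1⊥ ⊗ p1⊥)
    [Ax]  ⊢ p1, p1⊥
    [Ax]  ⊢ p1, p1⊥
  [⊗]  ⊢ p1, p1, (p1⊥ ⊗ p1⊥)
    [Ax]  ⊢ p1, p1⊥
    [Ax]  ⊢ p1, p1⊥

Result: YES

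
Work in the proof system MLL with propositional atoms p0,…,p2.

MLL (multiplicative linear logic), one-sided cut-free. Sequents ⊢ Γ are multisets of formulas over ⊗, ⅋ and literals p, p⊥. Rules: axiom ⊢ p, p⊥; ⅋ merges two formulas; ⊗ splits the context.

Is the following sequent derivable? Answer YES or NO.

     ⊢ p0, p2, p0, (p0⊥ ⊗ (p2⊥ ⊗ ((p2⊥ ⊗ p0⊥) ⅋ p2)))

Derivation trace:
[⊗]  ⊢ p0, p2, p0, (p0⊥ ⊗ (p2⊥ ⊗ ((p2⊥ ⊗ p0⊥) ⅋ p2)))
  [Ax]  ⊢ p0, p0⊥
  [⊗]  ⊢ p2, p0, (p2⊥ ⊗ ((p2⊥ ⊗ p0⊥) ⅋ p2))
    [Ax]  ⊢ p2, p2⊥
    [⅋]  ⊢ p0, ((p2⊥ ⊗ p0⊥) ⅋ p2)
      [⊗]  ⊢ p2, p0, (p2⊥ ⊗ p0⊥)
        [Ax]  ⊢ p2, p2⊥
        [Ax]  ⊢ p0, p0⊥

Result: YES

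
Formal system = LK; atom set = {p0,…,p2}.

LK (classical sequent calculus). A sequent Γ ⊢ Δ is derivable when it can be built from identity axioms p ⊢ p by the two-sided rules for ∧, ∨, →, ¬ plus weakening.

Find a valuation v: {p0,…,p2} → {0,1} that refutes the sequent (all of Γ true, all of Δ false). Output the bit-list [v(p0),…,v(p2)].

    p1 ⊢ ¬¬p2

Truth-table refutation:
  v=000: Γ:[p1=F] Δ:[¬¬p2=F] refutes=False
  v=001: Γ:[p1=F] Δ:[¬¬p2=T] refutes=False
  v=010: Γ:[p1=T] Δ:[¬¬p2=F] refutes=True  ← countermodel

Result: [0, 1, 0]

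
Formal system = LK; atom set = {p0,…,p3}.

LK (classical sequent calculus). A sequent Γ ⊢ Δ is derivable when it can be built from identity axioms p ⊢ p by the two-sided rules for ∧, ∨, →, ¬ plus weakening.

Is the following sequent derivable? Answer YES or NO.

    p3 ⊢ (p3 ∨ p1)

Derivation (root first):
[∨R] p3 ⊢ (p3 ∨ p1)
  [WR] p3 ⊢ p3, p1
    [Ax] p3 ⊢ p3

Result: YES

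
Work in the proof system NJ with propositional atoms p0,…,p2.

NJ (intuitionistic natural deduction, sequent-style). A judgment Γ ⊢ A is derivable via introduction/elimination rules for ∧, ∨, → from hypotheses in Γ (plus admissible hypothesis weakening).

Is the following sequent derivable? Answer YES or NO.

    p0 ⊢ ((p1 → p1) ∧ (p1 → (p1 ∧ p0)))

Derivation (root first):
[∧I] p0 ⊢ ((p1 → p1) ∧ (p1 → (p1 ∧ p0)))
  [→I]  ⊢ (p1 → p1)
    [Ax] p1 ⊢ p1
  [→I] p0 ⊢ (p1 → (p1 ∧ p0))
    [∧I] p1, p0 ⊢ (p1 ∧ p0)
      [Ax] p1 ⊢ p1
      [Ax] p0 ⊢ p0

Result: YES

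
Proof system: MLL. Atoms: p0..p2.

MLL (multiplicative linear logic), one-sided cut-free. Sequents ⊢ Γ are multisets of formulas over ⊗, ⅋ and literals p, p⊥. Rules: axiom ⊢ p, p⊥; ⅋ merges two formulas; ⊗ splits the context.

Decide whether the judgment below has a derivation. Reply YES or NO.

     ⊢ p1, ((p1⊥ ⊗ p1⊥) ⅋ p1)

Derivation (root first):
[⅋]  ⊢ p1, ((p1⊥ ⊗ p1⊥) ⅋ p1)
  [⊗]  ⊢ p1, p1, (p1⊥ ⊗ p1⊥)
    [Ax]  ⊢ p1, p1⊥
    [Ax]  ⊢ p1, p1⊥

Result: YES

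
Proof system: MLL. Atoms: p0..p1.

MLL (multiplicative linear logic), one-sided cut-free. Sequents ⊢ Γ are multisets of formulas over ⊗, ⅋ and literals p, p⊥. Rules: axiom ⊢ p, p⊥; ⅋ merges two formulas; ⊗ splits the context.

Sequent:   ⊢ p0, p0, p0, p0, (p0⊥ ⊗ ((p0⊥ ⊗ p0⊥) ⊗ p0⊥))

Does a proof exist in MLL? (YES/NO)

Proof tree:
[⊗]  ⊢ p0, p0, p0, p0, (p0⊥ ⊗ ((p0⊥ ⊗ p0⊥) ⊗ p0⊥))
  [Ax]  ⊢ p0, p0⊥
  [⊗]  ⊢ p0, p0, p0, ((p0⊥ ⊗ p0⊥) ⊗ p0⊥)
    [⊗]  ⊢ p0, p0, (p0⊥ ⊗ p0⊥)
      [Ax]  ⊢ p0, p0⊥
      [Ax]  ⊢ p0, p0⊥
    [Ax]  ⊢ p0, p0⊥

Result: YES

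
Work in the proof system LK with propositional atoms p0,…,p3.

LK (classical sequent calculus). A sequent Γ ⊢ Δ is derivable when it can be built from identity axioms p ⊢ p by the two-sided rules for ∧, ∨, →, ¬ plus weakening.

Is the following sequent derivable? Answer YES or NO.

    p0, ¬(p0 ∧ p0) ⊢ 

Derivation trace:
[¬L] p0, ¬(p0 ∧ p0) ⊢ 
  [∧R] p0 ⊢ (p0 ∧ p0)
    [Ax] p0 ⊢ p0
    [Ax] p0 ⊢ p0

Result: YES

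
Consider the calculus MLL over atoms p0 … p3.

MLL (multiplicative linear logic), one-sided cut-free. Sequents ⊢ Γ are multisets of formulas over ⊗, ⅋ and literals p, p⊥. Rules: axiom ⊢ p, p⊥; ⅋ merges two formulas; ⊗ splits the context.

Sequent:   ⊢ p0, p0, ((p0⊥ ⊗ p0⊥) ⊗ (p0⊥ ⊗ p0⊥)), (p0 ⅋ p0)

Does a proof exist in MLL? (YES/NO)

Derivation (root first):
[⅋]  ⊢ p0, p0, ((p0⊥ ⊗ p0⊥) ⊗ (p0⊥ ⊗ p0⊥)), (p0 ⅋ p0)
  [⊗]  ⊢ p0, p0, p0, p0, ((p0⊥ ⊗ p0⊥) ⊗ (p0⊥ ⊗ p0⊥))
    [⊗]  ⊢ p0, p0, (p0⊥ ⊗ p0⊥)
      [Ax]  ⊢ p0, p0⊥
      [Ax]  ⊢ p0, p0⊥
    [⊗]  ⊢ p0, p0, (p0⊥ ⊗ p0⊥)
      [Ax]  ⊢ p0, p0⊥
      [Ax]  ⊢ p0, p0⊥

Result: YES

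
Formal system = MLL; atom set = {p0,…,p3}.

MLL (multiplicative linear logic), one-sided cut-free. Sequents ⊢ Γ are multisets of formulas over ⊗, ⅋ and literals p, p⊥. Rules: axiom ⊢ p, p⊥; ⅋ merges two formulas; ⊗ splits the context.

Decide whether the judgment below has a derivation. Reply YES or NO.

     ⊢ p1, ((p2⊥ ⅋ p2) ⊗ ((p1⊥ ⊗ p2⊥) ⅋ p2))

Proof tree:
[⊗]  ⊢ p1, ((p2⊥ ⅋ p2) ⊗ ((p1⊥ ⊗ p2⊥) ⅋ p2))
  [⅋]  ⊢ (p2⊥ ⅋ p2)
    [Ax]  ⊢ p2, p2⊥
  [⅋]  ⊢ p1, ((p1⊥ ⊗ p2⊥) ⅋ p2)
    [⊗]  ⊢ p1, p2, (p1⊥ ⊗ p2⊥)
      [Ax]  ⊢ p1, p1⊥
      [Ax]  ⊢ p2, p2⊥

Result: YES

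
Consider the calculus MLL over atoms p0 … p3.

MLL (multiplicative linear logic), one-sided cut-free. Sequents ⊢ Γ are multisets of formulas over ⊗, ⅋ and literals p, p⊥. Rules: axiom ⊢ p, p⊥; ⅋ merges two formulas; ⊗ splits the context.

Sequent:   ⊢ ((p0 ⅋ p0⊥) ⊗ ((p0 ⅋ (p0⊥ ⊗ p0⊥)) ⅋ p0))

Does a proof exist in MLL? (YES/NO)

Derivation trace:
[⊗]  ⊢ ((p0 ⅋ p0⊥) ⊗ ((p0 ⅋ (p0⊥ ⊗ p0⊥)) ⅋ p0))
  [⅋]  ⊢ (p0 ⅋ p0⊥)
    [Ax]  ⊢ p0, p0⊥
  [⅋]  ⊢ ((p0 ⅋ (p0⊥ ⊗ p0⊥)) ⅋ p0)
    [⅋]  ⊢ p0, (p0 ⅋ (p0⊥ ⊗ p0⊥))
      [⊗]  ⊢ p0, p0, (p0⊥ ⊗ p0⊥)
        [Ax]  ⊢ p0, p0⊥
        [Ax]  ⊢ p0, p0⊥

Result: YES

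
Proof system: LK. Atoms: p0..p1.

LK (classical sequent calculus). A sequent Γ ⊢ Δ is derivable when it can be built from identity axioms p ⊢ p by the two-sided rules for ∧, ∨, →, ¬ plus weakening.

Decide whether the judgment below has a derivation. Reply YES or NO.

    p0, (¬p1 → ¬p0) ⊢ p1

Derivation (root first):
[→L] p0, (¬p1 → ¬p0) ⊢ p1
  [¬R]  ⊢ p1, ¬p1
    [Ax] p1 ⊢ p1
  [¬L] p0, ¬p0 ⊢ 
    [Ax] p0 ⊢ p0

Result: YES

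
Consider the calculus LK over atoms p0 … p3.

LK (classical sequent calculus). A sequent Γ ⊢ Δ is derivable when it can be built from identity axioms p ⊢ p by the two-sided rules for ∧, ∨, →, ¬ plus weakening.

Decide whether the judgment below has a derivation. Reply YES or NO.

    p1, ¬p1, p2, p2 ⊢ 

Derivation trace:
[WL] p1, ¬p1, p2, p2 ⊢ 
  [WL] p1, ¬p1, p2 ⊢ 
    [¬L] p1, ¬p1 ⊢ 
      [Ax] p1 ⊢ p1

Result: YES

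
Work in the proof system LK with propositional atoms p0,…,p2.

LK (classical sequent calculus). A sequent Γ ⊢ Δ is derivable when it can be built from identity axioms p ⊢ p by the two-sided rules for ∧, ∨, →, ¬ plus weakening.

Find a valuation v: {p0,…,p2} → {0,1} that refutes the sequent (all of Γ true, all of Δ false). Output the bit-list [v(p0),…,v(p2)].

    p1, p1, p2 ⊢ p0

Search for a countermodel by truth-table:
  v=000: Γ:[p1=F, p1=F, p2=F] Δ:[p0=F] refutes=False
  v=001: Γ:[p1=F, p1=F, p2=T] Δ:[p0=F] refutes=False
  v=010: Γ:[p1=T, p1=T, p2=F] Δ:[p0=F] refutes=False
  v=011: Γ:[p1=T, p1=T, p2=T] Δ:[p0=F] refutes=True  ← countermodel

Result: [0, 1, 1]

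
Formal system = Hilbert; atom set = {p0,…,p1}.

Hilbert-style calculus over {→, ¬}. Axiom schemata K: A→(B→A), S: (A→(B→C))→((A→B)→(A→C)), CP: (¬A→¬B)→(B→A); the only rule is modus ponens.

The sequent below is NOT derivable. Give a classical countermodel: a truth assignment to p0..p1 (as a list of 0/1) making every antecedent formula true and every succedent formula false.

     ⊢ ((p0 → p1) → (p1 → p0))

Truth-table refutation:
  v=00: Γ:[] Δ:[((p0 → p1) → (p1 → p0))=T] refutes=False
  v=01: Γ:[] Δ:[((p0 → p1) → (p1 → p0))=F] refutes=True  ← countermodel

Result: [0, 1]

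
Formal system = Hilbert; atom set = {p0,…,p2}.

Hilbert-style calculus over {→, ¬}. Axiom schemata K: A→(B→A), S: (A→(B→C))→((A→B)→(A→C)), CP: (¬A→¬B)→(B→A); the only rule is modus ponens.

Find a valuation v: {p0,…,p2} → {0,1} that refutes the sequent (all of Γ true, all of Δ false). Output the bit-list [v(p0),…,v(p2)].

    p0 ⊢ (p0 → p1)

Truth-table refutation:
  v=000: Γ:[p0=F] Δ:[(p0 → p1)=T] refutes=False
  v=001: Γ:[p0=F] Δ:[(p0 → p1)=T] refutes=False
  v=010: Γ:[p0=F] Δ:[(p0 → p1)=T] refutes=False
  v=011: Γ:[p0=F] Δ:[(p0 → p1)=T] refutes=False
  v=100: Γ:[p0=T] Δ:[(p0 → p1)=F] refutes=True  ← countermodel

Result: [1, 0, 0]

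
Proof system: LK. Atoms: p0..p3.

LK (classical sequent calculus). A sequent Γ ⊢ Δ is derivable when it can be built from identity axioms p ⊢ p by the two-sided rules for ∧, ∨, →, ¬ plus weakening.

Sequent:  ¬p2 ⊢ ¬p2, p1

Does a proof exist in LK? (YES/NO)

Derivation (root first):
[WR] ¬p2 ⊢ ¬p2, p1
  [¬L] ¬p2 ⊢ ¬p2
    [¬R]  ⊢ p2, ¬p2
      [Ax] p2 ⊢ p2

Result: YES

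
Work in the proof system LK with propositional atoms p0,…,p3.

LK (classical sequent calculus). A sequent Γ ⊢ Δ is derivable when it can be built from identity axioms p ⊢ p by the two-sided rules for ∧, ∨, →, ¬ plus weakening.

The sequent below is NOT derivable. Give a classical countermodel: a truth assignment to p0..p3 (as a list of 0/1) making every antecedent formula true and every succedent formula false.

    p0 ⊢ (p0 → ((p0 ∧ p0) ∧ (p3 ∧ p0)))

Truth-table refutation:
  v=0000: Γ:[p0=F] Δ:[(p0 → ((p0 ∧ p0) ∧ (p3 ∧ p0)))=T] refutes=False
  v=0001: Γ:[p0=F] Δ:[(p0 → ((p0 ∧ p0) ∧ (p3 ∧ p0)))=T] refutes=False
  v=0010: Γ:[p0=F] Δ:[(p0 → ((p0 ∧ p0) ∧ (p3 ∧ p0)))=T] refutes=False
  v=0011: Γ:[p0=F] Δ:[(p0 → ((p0 ∧ p0) ∧ (p3 ∧ p0)))=T] refutes=False
  v=0100: Γ:[p0=F] Δ:[(p0 → ((p0 ∧ p0) ∧ (p3 ∧ p0)))=T] refutes=False
  v=0101: Γ:[p0=F] Δ:[(p0 → ((p0 ∧ p0) ∧ (p3 ∧ p0)))=T] refutes=False
  v=0110: Γ:[p0=F] Δ:[(p0 → ((p0 ∧ p0) ∧ (p3 ∧ p0)))=T] refutes=False
  v=0111: Γ:[p0=F] Δ:[(p0 → ((p0 ∧ p0) ∧ (p3 ∧ p0)))=T] refutes=False
  v=1000: Γ:[p0=T] Δ:[(p0 → ((p0 ∧ p0) ∧ (p3 ∧ p0)))=F] refutes=True  ← countermodel

Result: [1, 0, 0, 0]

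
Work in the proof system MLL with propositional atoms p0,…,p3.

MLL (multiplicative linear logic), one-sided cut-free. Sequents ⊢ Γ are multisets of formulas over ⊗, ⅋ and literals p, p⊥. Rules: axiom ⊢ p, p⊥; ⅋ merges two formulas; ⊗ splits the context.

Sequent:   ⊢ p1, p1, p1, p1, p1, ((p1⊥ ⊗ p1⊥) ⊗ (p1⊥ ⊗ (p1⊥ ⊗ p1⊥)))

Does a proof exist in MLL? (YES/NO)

Derivation trace:
[⊗]  ⊢ p1, p1, p1, p1, p1, ((p1⊥ ⊗ p1⊥) ⊗ (p1⊥ ⊗ (p1⊥ ⊗ p1⊥)))
  [⊗]  ⊢ p1, p1, (p1⊥ ⊗ p1⊥)
    [Ax]  ⊢ p1, p1⊥
    [Ax]  ⊢ p1, p1⊥
  [⊗]  ⊢ p1, p1, p1, (p1⊥ ⊗ (p1⊥ ⊗ p1⊥))
    [Ax]  ⊢ p1, p1⊥
    [⊗]  ⊢ p1, p1, (p1⊥ ⊗ p1⊥)
      [Ax]  ⊢ p1, p1⊥
      [Ax]  ⊢ p1, p1⊥

Result: YES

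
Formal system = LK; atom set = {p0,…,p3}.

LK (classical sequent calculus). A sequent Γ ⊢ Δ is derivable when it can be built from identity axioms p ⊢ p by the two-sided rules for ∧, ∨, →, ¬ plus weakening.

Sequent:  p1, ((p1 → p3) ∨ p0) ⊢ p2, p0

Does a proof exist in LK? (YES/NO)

Search for a countermodel by truth-table:
  v=0000: Γ:[p1=F, ((p1 → p3) ∨ p0)=T] Δ:[p2=F, p0=F] refutes=False
  v=0001: Γ:[p1=F, ((p1 → p3) ∨ p0)=T] Δ:[p2=F, p0=F] refutes=False
  v=0010: Γ:[p1=F, ((p1 → p3) ∨ p0)=T] Δ:[p2=T, p0=F] refutes=False
  v=0011: Γ:[p1=F, ((p1 → p3) ∨ p0)=T] Δ:[p2=T, p0=F] refutes=False
  v=0100: Γ:[p1=T, ((p1 → p3) ∨ p0)=F] Δ:[p2=F, p0=F] refutes=False
  v=0101: Γ:[p1=T, ((p1 → p3) ∨ p0)=T] Δ:[p2=F, p0=F] refutes=True  ← countermodel

Result: NO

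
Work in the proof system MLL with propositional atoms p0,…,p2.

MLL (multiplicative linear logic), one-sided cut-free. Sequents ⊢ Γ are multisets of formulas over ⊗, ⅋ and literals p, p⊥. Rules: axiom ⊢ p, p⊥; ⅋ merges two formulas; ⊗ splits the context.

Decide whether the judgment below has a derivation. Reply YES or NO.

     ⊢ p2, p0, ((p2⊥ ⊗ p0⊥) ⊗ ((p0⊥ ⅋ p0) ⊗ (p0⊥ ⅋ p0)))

Derivation (root first):
[⊗]  ⊢ p2, p0, ((p2⊥ ⊗ p0⊥) ⊗ ((p0⊥ ⅋ p0) ⊗ (p0⊥ ⅋ p0)))
  [⊗]  ⊢ p2, p0, (p2⊥ ⊗ p0⊥)
    [Ax]  ⊢ p2, p2⊥
    [Ax]  ⊢ p0, p0⊥
  [⊗]  ⊢ ((p0⊥ ⅋ p0) ⊗ (p0⊥ ⅋ p0))
    [⅋]  ⊢ (p0⊥ ⅋ p0)
      [Ax]  ⊢ p0, p0⊥
    [⅋]  ⊢ (p0⊥ ⅋ p0)
      [Ax]  ⊢ p0, p0⊥

Result: YES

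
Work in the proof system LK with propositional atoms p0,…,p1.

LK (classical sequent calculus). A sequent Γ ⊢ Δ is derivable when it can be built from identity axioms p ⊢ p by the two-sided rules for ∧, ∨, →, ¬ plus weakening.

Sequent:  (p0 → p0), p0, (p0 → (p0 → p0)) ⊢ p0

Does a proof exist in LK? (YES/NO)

Derivation trace:
[→L] (p0 → p0), p0, (p0 → (p0 → p0)) ⊢ p0
  [→L] p0, (p0 → p0) ⊢ p0
    [Ax] p0 ⊢ p0
    [Ax] p0 ⊢ p0
  [→L] p0, (p0 → p0) ⊢ p0
    [Ax] p0 ⊢ p0
    [Ax] p0 ⊢ p0

Result: YES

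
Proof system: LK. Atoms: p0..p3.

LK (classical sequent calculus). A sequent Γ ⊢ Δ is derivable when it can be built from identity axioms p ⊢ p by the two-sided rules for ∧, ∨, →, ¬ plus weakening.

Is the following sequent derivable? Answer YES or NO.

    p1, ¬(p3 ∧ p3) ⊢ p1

Derivation trace:
[¬L] p1, ¬(p3 ∧ p3) ⊢ p1
  [∧R] p1 ⊢ p1, (p3 ∧ p3)
    [WR] p1 ⊢ p1, p3
      [Ax] p1 ⊢ p1
    [WR] p1 ⊢ p1, p3
      [Ax] p1 ⊢ p1

Result: YES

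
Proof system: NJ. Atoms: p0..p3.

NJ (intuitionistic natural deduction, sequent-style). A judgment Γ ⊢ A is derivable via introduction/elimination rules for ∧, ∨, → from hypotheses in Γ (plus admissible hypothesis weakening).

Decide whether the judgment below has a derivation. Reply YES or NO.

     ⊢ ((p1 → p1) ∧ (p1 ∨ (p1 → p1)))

Derivation trace:
[∧I]  ⊢ ((p1 → p1) ∧ (p1 ∨ (p1 → p1)))
  [→I]  ⊢ (p1 → p1)
    [Ax] p1 ⊢ p1
  [∨I₂]  ⊢ (p1 ∨ (p1 → p1))
    [→I]  ⊢ (p1 → p1)
      [Ax] p1 ⊢ p1

Result: YES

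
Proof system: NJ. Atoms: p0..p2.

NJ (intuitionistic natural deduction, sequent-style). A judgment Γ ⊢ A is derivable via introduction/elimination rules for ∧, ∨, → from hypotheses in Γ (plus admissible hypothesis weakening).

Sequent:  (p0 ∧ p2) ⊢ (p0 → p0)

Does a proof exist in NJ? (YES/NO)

Proof tree:
[Wk] (p0 ∧ p2) ⊢ (p0 → p0)
  [→I]  ⊢ (p0 → p0)
    [Ax] p0 ⊢ p0

Result: YES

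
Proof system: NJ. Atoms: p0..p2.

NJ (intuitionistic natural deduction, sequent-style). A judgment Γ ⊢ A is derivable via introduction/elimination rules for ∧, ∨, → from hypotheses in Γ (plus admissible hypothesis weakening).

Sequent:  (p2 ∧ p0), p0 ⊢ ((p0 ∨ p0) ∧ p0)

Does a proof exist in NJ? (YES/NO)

Derivation trace:
[∧I] (p2 ∧ p0), p0 ⊢ ((p0 ∨ p0) ∧ p0)
  [Wk] p0, (p2 ∧ p0) ⊢ (p0 ∨ p0)
    [∨I₁] p0 ⊢ (p0 ∨ p0)
      [Ax] p0 ⊢ p0
  [Ax] p0 ⊢ p0

Result: YES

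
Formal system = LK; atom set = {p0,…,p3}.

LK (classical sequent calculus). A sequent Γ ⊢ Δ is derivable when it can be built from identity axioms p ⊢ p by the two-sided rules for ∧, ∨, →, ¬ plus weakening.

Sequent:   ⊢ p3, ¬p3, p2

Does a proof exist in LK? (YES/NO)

Proof tree:
[WR]  ⊢ p3, ¬p3, p2
  [¬R]  ⊢ p3, ¬p3
    [Ax] p3 ⊢ p3

Result: YES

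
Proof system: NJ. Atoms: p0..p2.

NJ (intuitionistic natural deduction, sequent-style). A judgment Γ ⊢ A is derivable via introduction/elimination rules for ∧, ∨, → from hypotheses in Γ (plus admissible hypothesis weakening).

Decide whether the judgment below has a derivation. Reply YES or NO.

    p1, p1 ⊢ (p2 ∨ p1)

Derivation (root first):
[∨I₂] p1, p1 ⊢ (p2 ∨ p1)
  [Wk] p1, p1 ⊢ p1
    [Ax] p1 ⊢ p1

Result: YES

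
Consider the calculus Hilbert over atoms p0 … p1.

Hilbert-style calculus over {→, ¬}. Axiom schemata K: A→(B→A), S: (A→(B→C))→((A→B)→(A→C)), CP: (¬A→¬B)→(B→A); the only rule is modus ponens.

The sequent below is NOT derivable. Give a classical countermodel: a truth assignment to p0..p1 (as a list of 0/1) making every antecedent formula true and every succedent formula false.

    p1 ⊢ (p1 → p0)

Truth-table refutation:
  v=00: Γ:[p1=F] Δ:[(p1 → p0)=T] refutes=False
  v=01: Γ:[p1=T] Δ:[(p1 → p0)=F] refutes=True  ← countermodel

Result: [0, 1]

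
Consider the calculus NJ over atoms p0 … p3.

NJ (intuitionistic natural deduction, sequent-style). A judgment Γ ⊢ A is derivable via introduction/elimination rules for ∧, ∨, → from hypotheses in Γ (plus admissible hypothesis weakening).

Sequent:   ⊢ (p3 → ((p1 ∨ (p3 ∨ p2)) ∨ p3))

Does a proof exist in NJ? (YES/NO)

Derivation trace:
[→I]  ⊢ (p3 → ((p1 ∨ (p3 ∨ p2)) ∨ p3))
  [∨I₁] p3 ⊢ ((p1 ∨ (p3 ∨ p2)) ∨ p3)
    [∨I₂] p3 ⊢ (p1 ∨ (p3 ∨ p2))
      [∨I₁] p3 ⊢ (p3 ∨ p2)
        [Ax] p3 ⊢ p3

Result: YES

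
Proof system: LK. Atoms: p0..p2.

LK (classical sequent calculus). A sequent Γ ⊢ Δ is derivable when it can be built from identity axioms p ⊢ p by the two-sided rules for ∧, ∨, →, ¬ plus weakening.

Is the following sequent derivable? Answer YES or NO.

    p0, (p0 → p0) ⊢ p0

Derivation trace:
[→L] p0, (p0 → p0) ⊢ p0
  [WR] p0 ⊢ p0, p0
    [Ax] p0 ⊢ p0
  [Ax] p0 ⊢ p0

Result: YES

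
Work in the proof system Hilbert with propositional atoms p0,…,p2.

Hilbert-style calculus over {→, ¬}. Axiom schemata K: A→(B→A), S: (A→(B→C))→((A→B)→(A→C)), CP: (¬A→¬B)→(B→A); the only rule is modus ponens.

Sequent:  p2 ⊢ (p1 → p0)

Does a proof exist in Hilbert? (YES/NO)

Truth-table refutation:
  v=000: Γ:[p2=F] Δ:[(p1 → p0)=T] refutes=False
  v=001: Γ:[p2=T] Δ:[(p1 → p0)=T] refutes=False
  v=010: Γ:[p2=F] Δ:[(p1 → p0)=F] refutes=False
  v=011: Γ:[p2=T] Δ:[(p1 → p0)=F] refutes=True  ← countermodel

Result: NO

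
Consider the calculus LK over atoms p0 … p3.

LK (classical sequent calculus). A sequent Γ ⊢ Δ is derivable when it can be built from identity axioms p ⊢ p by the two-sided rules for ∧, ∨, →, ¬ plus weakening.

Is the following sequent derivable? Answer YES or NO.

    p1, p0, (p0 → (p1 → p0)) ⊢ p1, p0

Derivation (root first):
[→L] p1, p0, (p0 → (p1 → p0)) ⊢ p1, p0
  [Ax] p0 ⊢ p0
  [→L] p1, (p1 → p0) ⊢ p1, p0
    [WR] p1 ⊢ p1, p1
      [Ax] p1 ⊢ p1
    [Ax] p0 ⊢ p0

Result: YES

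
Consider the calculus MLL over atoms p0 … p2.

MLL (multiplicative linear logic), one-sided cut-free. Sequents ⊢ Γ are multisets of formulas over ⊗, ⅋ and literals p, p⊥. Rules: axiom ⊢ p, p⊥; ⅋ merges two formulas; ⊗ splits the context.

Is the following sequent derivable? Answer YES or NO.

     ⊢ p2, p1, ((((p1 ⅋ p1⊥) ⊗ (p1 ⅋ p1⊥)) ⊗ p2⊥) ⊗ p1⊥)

Derivation (root first):
[⊗]  ⊢ p2, p1, ((((p1 ⅋ p1⊥) ⊗ (p1 ⅋ p1⊥)) ⊗ p2⊥) ⊗ p1⊥)
  [⊗]  ⊢ p2, (((p1 ⅋ p1⊥) ⊗ (p1 ⅋ p1⊥)) ⊗ p2⊥)
    [⊗]  ⊢ ((p1 ⅋ p1⊥) ⊗ (p1 ⅋ p1⊥))
      [⅋]  ⊢ (p1 ⅋ p1⊥)
        [Ax]  ⊢ p1, p1⊥
      [⅋]  ⊢ (p1 ⅋ p1⊥)
        [Ax]  ⊢ p1, p1⊥
    [Ax]  ⊢ p2, p2⊥
  [Ax]  ⊢ p1, p1⊥

Result: YES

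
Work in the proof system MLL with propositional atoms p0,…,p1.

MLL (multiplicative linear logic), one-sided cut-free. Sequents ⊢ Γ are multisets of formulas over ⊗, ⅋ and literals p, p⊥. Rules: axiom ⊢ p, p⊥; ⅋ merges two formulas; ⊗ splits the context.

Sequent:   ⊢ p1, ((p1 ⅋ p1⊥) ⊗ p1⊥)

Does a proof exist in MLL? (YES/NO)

Derivation trace:
[⊗]  ⊢ p1, ((p1 ⅋ p1⊥) ⊗ p1⊥)
  [⅋]  ⊢ (p1 ⅋ p1⊥)
    [Ax]  ⊢ p1, p1⊥
  [Ax]  ⊢ p1, p1⊥

Result: YES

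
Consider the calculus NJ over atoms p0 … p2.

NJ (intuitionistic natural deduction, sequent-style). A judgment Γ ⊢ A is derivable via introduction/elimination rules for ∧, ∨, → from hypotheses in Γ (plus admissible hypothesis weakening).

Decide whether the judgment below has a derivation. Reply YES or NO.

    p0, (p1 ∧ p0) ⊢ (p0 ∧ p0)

Derivation (root first):
[Wk] p0, (p1 ∧ p0) ⊢ (p0 ∧ p0)
  [∧I] p0 ⊢ (p0 ∧ p0)
    [Ax] p0 ⊢ p0
    [Ax] p0 ⊢ p0

Result: YES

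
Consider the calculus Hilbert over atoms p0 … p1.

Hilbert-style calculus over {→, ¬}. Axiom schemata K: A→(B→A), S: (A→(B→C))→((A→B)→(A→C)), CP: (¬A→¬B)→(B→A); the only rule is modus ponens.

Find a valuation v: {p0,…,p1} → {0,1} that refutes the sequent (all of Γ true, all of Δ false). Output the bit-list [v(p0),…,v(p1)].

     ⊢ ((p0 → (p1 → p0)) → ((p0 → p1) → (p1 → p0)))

Search for a countermodel by truth-table:
  v=00: Γ:[] Δ:[((p0 → (p1 → p0)) → ((p0 → p1) → (p1 → p0)))=T] refutes=False
  v=01: Γ:[] Δ:[((p0 → (p1 → p0)) → ((p0 → p1) → (p1 → p0)))=F] refutes=True  ← countermodel

Result: [0, 1]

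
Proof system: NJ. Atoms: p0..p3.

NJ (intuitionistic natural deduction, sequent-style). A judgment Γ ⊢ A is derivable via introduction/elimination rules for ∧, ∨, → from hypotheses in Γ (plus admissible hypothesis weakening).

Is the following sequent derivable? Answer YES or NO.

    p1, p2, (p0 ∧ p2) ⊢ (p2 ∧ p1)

Proof tree:
[∧I] p1, p2, (p0 ∧ p2) ⊢ (p2 ∧ p1)
  [Wk] p2, (p0 ∧ p2) ⊢ p2
    [Ax] p2 ⊢ p2
  [Wk] p1, p2 ⊢ p1
    [Ax] p1 ⊢ p1

Result: YES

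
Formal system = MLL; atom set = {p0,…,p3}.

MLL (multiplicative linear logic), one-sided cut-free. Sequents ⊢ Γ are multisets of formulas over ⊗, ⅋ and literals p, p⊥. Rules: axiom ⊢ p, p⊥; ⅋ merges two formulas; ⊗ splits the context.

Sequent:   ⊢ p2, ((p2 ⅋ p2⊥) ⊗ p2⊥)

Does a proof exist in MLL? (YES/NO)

Proof tree:
[⊗]  ⊢ p2, ((p2 ⅋ p2⊥) ⊗ p2⊥)
  [⅋]  ⊢ (p2 ⅋ p2⊥)
    [Ax]  ⊢ p2, p2⊥
  [Ax]  ⊢ p2, p2⊥

Result: YES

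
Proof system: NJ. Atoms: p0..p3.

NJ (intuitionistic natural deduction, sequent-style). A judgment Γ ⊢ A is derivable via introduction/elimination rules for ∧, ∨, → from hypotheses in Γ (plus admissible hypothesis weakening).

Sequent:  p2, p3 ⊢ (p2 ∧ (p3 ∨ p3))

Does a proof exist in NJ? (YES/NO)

Derivation trace:
[∧I] p2, p3 ⊢ (p2 ∧ (p3 ∨ p3))
  [Ax] p2 ⊢ p2
  [∨I₁] p3 ⊢ (p3 ∨ p3)
    [Ax] p3 ⊢ p3

Result: YES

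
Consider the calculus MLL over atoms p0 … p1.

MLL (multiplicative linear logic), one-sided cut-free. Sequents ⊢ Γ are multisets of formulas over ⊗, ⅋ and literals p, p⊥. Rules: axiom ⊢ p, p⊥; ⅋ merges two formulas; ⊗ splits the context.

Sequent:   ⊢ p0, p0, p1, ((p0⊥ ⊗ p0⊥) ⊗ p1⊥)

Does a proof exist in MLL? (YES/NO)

Derivation trace:
[⊗]  ⊢ p0, p0, p1, ((p0⊥ ⊗ p0⊥) ⊗ p1⊥)
  [⊗]  ⊢ p0, p0, (p0⊥ ⊗ p0⊥)
    [Ax]  ⊢ p0, p0⊥
    [Ax]  ⊢ p0, p0⊥
  [Ax]  ⊢ p1, p1⊥

Result: YES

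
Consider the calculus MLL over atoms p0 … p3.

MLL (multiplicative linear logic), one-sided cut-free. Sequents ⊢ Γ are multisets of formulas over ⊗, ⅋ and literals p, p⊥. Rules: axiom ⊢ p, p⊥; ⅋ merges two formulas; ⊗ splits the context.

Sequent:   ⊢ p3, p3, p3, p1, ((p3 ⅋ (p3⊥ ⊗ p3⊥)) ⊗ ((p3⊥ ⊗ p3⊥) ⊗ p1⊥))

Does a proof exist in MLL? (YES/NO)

Derivation trace:
[⊗]  ⊢ p3, p3, p3, p1, ((p3 ⅋ (p3⊥ ⊗ p3⊥)) ⊗ ((p3⊥ ⊗ p3⊥) ⊗ p1⊥))
  [⅋]  ⊢ p3, (p3 ⅋ (p3⊥ ⊗ p3⊥))
    [⊗]  ⊢ p3, p3, (p3⊥ ⊗ p3⊥)
      [Ax]  ⊢ p3, p3⊥
      [Ax]  ⊢ p3, p3⊥
  [⊗]  ⊢ p3, p3, p1, ((p3⊥ ⊗ p3⊥) ⊗ p1⊥)
    [⊗]  ⊢ p3, p3, (p3⊥ ⊗ p3⊥)
      [Ax]  ⊢ p3, p3⊥
      [Ax]  ⊢ p3, p3⊥
    [Ax]  ⊢ p1, p1⊥

Result: YES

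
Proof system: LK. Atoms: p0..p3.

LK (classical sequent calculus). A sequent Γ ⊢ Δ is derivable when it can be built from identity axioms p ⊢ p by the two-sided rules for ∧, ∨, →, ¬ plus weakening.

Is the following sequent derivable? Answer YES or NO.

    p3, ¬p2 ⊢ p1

Truth-table refutation:
  v=0000: Γ:[p3=F, ¬p2=T] Δ:[p1=F] refutes=False
  v=0001: Γ:[p3=T, ¬p2=T] Δ:[p1=F] refutes=True  ← countermodel

Result: NO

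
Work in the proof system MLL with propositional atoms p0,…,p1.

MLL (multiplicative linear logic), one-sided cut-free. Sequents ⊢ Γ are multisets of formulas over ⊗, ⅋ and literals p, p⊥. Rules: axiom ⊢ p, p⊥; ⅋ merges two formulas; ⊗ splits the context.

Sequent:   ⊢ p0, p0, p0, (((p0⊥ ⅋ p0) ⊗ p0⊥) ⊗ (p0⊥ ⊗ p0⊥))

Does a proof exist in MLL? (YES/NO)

Derivation trace:
[⊗]  ⊢ p0, p0, p0, (((p0⊥ ⅋ p0) ⊗ p0⊥) ⊗ (p0⊥ ⊗ p0⊥))
  [⊗]  ⊢ p0, ((p0⊥ ⅋ p0) ⊗ p0⊥)
    [⅋]  ⊢ (p0⊥ ⅋ p0)
      [Ax]  ⊢ p0, p0⊥
    [Ax]  ⊢ p0, p0⊥
  [⊗]  ⊢ p0, p0, (p0⊥ ⊗ p0⊥)
    [Ax]  ⊢ p0, p0⊥
    [Ax]  ⊢ p0, p0⊥

Result: YES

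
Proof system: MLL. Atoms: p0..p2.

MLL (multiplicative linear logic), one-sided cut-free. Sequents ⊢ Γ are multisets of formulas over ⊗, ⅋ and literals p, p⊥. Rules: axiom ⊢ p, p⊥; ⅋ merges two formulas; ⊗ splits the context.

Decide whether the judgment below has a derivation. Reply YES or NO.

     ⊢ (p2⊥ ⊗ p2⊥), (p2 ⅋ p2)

Derivation (root first):
[⅋]  ⊢ (p2⊥ ⊗ p2⊥), (p2 ⅋ p2)
  [⊗]  ⊢ p2, p2, (p2⊥ ⊗ p2⊥)
    [Ax]  ⊢ p2, p2⊥
    [Ax]  ⊢ p2, p2⊥

Result: YES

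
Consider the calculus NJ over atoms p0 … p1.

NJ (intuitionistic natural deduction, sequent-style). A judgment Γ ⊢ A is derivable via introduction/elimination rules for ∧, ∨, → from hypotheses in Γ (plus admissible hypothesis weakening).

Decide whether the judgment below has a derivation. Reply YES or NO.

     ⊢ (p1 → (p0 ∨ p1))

Derivation (root first):
[→I]  ⊢ (p1 → (p0 ∨ p1))
  [∨I₂] p1 ⊢ (p0 ∨ p1)
    [Ax] p1 ⊢ p1

Result: YES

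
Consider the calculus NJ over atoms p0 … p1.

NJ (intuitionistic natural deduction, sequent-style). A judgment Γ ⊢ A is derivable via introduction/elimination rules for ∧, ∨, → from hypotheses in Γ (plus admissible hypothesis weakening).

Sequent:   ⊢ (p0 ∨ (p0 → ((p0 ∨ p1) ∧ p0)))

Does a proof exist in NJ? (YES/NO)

Proof tree:
[∨I₂]  ⊢ (p0 ∨ (p0 → ((p0 ∨ p1) ∧ p0)))
  [→I]  ⊢ (p0 → ((p0 ∨ p1) ∧ p0))
    [∧I] p0 ⊢ ((p0 ∨ p1) ∧ p0)
      [∨I₁] p0 ⊢ (p0 ∨ p1)
        [Ax] p0 ⊢ p0
      [Ax] p0 ⊢ p0

Result: YES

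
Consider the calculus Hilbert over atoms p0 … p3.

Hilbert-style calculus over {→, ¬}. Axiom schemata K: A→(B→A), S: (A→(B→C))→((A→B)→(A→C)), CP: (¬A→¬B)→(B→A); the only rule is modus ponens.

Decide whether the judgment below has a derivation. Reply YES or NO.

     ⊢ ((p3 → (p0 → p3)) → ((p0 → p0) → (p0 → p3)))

Enumerate valuations to refute Γ ⊢ Δ:
  v=0000: Γ:[] Δ:[((p3 → (p0 → p3)) → ((p0 → p0) → (p0 → p3)))=T] refutes=False
  v=0001: Γ:[] Δ:[((p3 → (p0 → p3)) → ((p0 → p0) → (p0 → p3)))=T] refutes=False
  v=0010: Γ:[] Δ:[((p3 → (p0 → p3)) → ((p0 → p0) → (p0 → p3)))=T] refutes=False
  v=0011: Γ:[] Δ:[((p3 → (p0 → p3)) → ((p0 → p0) → (p0 → p3)))=T] refutes=False
  v=0100: Γ:[] Δ:[((p3 → (p0 → p3)) → ((p0 → p0) → (p0 → p3)))=T] refutes=False
  v=0101: Γ:[] Δ:[((p3 → (p0 → p3)) → ((p0 → p0) → (p0 → p3)))=T] refutes=False
  v=0110: Γ:[] Δ:[((p3 → (p0 → p3)) → ((p0 → p0) → (p0 → p3)))=T] refutes=False
  v=0111: Γ:[] Δ:[((p3 → (p0 → p3)) → ((p0 → p0) → (p0 → p3)))=T] refutes=False
  v=1000: Γ:[] Δ:[((p3 → (p0 → p3)) → ((p0 → p0) → (p0 → p3)))=F] refutes=True  ← countermodel

Result: NO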